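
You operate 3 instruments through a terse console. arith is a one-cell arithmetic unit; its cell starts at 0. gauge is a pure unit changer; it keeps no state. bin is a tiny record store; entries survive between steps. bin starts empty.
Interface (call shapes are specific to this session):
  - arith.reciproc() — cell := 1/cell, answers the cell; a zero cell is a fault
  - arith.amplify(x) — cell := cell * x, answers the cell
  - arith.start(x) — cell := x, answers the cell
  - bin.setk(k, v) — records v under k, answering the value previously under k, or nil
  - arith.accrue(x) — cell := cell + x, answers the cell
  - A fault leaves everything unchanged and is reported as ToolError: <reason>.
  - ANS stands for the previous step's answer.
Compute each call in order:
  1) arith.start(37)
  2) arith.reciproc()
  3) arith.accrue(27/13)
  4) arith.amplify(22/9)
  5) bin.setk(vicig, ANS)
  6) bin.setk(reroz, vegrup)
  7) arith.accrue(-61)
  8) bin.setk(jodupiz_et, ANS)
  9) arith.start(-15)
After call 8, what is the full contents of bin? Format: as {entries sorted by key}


I run start on x→37, and observe 37.
I call reciproc(), giving 1/37.
I try accrue on x→27/13, giving 1012/481.
I invoke amplify on x→22/9: 22264/4329.
Then setk on k→vicig, v→ANS, giving nil.
I use setk on k→reroz, v→vegrup, and get nil.
Invoking accrue on x→-61, giving -241805/4329.
Calling setk on k→jodupiz_et, v→ANS, which returns nil.
Invoking start on x→-15, yielding -15.

Answer: {jodupiz_et=-241805/4329, reroz=vegrup, vicig=22264/4329}


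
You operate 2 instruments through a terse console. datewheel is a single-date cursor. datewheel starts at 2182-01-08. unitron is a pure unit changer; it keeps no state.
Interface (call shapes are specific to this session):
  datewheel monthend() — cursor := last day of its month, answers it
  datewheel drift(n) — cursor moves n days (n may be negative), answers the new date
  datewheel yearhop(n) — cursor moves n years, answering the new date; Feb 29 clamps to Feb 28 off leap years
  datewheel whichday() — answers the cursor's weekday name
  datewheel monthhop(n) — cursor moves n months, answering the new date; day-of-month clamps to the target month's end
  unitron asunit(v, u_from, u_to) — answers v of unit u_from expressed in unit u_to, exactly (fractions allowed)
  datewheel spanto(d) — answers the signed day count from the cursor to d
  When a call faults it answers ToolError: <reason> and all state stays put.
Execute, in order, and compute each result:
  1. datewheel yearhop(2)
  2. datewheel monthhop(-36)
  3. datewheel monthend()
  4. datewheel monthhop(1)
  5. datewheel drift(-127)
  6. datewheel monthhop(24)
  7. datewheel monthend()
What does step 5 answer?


! datewheel yearhop(2) => 2184-01-08
! datewheel monthhop(-36) => 2181-01-08
! datewheel monthend() => 2181-01-31
! datewheel monthhop(1) => 2181-02-28
! datewheel drift(-127) => 2180-10-24
! datewheel monthhop(24) => 2182-10-24
! datewheel monthend() => 2182-10-31

Answer: 2180-10-24


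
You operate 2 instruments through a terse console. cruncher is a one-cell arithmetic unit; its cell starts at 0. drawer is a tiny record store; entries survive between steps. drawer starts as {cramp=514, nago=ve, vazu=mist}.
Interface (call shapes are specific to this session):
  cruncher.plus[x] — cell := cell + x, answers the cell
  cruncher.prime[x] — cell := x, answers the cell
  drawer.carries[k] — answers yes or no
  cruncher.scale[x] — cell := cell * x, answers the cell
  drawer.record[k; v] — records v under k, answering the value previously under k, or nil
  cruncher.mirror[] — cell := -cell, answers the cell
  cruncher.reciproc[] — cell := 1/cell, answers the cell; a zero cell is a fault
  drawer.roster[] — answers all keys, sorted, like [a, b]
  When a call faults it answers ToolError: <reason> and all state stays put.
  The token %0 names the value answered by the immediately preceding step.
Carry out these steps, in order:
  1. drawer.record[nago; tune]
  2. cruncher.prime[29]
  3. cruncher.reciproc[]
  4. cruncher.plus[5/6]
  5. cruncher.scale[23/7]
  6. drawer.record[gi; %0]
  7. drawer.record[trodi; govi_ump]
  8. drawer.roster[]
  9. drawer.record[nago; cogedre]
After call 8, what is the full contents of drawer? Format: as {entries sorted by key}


Using drawer.record passing k→nago, v→tune, and see ve.
I call cruncher.prime passing x→29, giving 29.
Invoking cruncher.reciproc: 1/29.
Calling cruncher.plus passing x→5/6: 151/174.
I call cruncher.scale passing x→23/7, which returns 3473/1218.
I call drawer.record passing k→gi, v→%0, → nil.
I call drawer.record passing k→trodi, v→govi_ump, and see nil.
I run drawer.roster(), which returns [cramp, gi, nago, trodi, vazu].
Using drawer.record passing k→nago, v→cogedre, yielding tune.

Answer: {cramp=514, gi=3473/1218, nago=tune, trodi=govi_ump, vazu=mist}


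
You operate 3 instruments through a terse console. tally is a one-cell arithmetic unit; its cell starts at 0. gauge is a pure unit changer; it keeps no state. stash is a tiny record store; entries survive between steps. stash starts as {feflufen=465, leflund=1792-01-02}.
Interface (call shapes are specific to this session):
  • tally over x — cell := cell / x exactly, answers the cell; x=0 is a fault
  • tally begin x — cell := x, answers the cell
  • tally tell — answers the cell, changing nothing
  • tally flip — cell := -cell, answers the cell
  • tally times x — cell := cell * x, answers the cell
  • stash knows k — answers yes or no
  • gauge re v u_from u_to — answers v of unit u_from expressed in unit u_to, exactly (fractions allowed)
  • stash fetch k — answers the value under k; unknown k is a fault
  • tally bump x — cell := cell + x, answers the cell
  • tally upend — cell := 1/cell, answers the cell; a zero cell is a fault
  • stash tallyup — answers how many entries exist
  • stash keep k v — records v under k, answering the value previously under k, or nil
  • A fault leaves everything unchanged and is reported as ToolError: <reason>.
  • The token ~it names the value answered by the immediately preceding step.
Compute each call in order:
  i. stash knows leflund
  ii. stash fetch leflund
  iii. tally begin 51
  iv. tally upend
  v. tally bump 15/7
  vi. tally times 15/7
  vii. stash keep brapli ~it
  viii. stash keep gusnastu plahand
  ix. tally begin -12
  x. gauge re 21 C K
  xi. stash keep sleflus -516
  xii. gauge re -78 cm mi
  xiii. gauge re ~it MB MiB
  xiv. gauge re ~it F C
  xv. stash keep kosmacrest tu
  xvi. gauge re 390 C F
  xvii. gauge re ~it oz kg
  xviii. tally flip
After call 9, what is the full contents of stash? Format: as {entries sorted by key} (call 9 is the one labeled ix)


Calling stash knows using k=leflund, — result: yes.
I try stash fetch using k=leflund, yielding 1792-01-02.
I run tally begin using x=51, and observe 51.
I invoke tally upend(), which returns 1/51.
Next I call tally bump using x=15/7, which returns 772/357.
Invoking tally times using x=15/7, → 3860/833.
Invoking stash keep using k=brapli, v=~it, yielding nil.
I use stash keep using k=gusnastu, v=plahand, giving nil.
I call tally begin using x=-12, and get -12.
Using gauge re using v=21, u_from=C, u_to=K, and get 5883/20.
I try stash keep using k=sleflus, v=-516, and see nil.
Then gauge re using v=-78, u_from=cm, u_to=mi, and get -65/134112.
Next I call gauge re using v=~it, u_from=MB, u_to=MiB, which returns -1015625/2197291008.
Then gauge re using v=~it, u_from=F, u_to=C, and see -351571639405/19775619072.
Now I run stash keep using k=kosmacrest, v=tu, yielding nil.
I use gauge re using v=390, u_from=C, u_to=F, and see 734.
Invoking gauge re using v=~it, u_from=oz, u_to=kg, yielding 16646839979/800000000.
I use tally flip(), and see 12.

Answer: {brapli=3860/833, feflufen=465, gusnastu=plahand, leflund=1792-01-02}


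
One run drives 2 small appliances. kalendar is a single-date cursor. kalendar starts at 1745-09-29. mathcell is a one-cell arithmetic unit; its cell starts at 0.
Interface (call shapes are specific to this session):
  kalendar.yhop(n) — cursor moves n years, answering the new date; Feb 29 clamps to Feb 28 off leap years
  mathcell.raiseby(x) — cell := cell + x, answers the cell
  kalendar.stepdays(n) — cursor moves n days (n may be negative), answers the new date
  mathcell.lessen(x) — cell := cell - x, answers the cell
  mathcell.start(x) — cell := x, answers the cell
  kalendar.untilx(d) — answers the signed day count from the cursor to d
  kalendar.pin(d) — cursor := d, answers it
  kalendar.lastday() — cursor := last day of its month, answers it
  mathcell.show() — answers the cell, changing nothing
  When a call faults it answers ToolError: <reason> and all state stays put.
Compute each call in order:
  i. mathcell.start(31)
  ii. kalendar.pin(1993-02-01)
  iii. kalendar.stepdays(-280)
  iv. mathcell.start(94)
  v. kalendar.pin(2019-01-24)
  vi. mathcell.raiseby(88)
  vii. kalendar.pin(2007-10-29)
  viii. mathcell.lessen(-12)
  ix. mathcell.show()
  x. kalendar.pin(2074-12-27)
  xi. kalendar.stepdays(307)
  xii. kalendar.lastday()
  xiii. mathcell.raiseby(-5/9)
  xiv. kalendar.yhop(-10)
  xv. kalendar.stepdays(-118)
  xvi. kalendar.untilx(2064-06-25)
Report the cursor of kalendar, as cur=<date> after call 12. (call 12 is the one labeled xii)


Answer: cur=2075-10-31

Derivation:
! mathcell.start(31) : 31
! kalendar.pin(1993-02-01) : 1993-02-01
! kalendar.stepdays(-280) : 1992-04-27
! mathcell.start(94) : 94
! kalendar.pin(2019-01-24) : 2019-01-24
! mathcell.raiseby(88) : 182
! kalendar.pin(2007-10-29) : 2007-10-29
! mathcell.lessen(-12) : 194
! mathcell.show() : 194
! kalendar.pin(2074-12-27) : 2074-12-27
! kalendar.stepdays(307) : 2075-10-30
! kalendar.lastday() : 2075-10-31
! mathcell.raiseby(-5/9) : 1741/9
! kalendar.yhop(-10) : 2065-10-31
! kalendar.stepdays(-118) : 2065-07-05
! kalendar.untilx(2064-06-25) : -375


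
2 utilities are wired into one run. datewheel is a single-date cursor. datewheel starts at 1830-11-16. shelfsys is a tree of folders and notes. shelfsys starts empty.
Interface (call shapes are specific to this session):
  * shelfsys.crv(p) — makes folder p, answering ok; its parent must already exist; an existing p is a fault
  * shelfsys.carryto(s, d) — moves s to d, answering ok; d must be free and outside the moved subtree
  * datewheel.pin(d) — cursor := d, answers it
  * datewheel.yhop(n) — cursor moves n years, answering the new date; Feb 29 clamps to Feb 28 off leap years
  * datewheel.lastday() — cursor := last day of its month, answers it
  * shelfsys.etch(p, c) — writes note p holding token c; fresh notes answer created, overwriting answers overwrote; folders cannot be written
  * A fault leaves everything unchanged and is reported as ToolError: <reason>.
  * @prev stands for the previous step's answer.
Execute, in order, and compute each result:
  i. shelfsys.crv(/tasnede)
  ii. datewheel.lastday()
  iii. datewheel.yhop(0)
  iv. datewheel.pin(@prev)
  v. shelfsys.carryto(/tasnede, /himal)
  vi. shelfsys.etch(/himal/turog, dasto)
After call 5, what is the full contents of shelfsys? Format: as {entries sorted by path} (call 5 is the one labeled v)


Answer: {himal/}

Derivation:
$ crv /tasnede
[out] ok
$ lastday
[out] 1830-11-30
$ yhop 0
[out] 1830-11-30
$ pin @prev
[out] 1830-11-30
$ carryto /tasnede /himal
[out] ok
$ etch /himal/turog dasto
[out] created


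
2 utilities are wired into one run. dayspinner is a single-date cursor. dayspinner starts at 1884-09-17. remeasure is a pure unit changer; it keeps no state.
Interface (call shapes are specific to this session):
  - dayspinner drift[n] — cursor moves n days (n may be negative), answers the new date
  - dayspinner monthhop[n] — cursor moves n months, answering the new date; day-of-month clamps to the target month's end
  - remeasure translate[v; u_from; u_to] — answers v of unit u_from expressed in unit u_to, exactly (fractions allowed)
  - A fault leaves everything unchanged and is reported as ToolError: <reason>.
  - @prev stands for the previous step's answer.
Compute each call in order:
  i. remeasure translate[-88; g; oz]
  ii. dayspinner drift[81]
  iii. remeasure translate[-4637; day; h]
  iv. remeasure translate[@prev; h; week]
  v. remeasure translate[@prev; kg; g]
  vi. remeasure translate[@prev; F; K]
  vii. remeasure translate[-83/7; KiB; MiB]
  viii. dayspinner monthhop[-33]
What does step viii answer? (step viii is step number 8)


Answer: 1882-03-07

Derivation:
// remeasure translate(v: -88, u_from: g, u_to: oz) -> -12800000/4123567
// dayspinner drift(n: 81) -> 1884-12-07
// remeasure translate(v: -4637, u_from: day, u_to: h) -> -111288
// remeasure translate(v: @prev, u_from: h, u_to: week) -> -4637/7
// remeasure translate(v: @prev, u_from: kg, u_to: g) -> -4637000/7
// remeasure translate(v: @prev, u_from: F, u_to: K) -> -463378231/1260
// remeasure translate(v: -83/7, u_from: KiB, u_to: MiB) -> -83/7168
// dayspinner monthhop(n: -33) -> 1882-03-07


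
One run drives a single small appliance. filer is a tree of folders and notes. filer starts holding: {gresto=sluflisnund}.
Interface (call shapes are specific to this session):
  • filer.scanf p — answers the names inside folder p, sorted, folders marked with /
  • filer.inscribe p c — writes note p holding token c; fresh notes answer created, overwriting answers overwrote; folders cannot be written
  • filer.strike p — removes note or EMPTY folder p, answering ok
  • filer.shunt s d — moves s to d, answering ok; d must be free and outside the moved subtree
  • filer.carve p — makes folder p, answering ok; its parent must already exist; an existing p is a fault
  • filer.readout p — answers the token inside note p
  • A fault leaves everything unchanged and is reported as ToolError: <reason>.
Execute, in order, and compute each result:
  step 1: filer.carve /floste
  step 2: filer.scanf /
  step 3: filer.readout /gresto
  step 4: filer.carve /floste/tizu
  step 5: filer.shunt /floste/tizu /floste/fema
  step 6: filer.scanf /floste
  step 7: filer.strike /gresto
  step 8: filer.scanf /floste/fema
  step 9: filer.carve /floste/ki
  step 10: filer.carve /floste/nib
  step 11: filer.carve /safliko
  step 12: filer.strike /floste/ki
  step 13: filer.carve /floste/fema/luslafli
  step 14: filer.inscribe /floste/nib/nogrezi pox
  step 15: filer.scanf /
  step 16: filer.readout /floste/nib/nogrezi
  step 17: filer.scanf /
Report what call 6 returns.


I try filer.carve with p='/floste', and observe ok.
Next I call filer.scanf with p='/', yielding [floste/, gresto].
I call filer.readout with p='/gresto', and see sluflisnund.
I use filer.carve with p='/floste/tizu', and get ok.
I try filer.shunt with s='/floste/tizu', d='/floste/fema', giving ok.
Using filer.scanf with p='/floste', giving [fema/].
Then filer.strike with p='/gresto', and see ok.
I try filer.scanf with p='/floste/fema', giving [].
Invoking filer.carve with p='/floste/ki', which returns ok.
Now I run filer.carve with p='/floste/nib', giving ok.
Then filer.carve with p='/safliko', — result: ok.
Invoking filer.strike with p='/floste/ki', and see ok.
Using filer.carve with p='/floste/fema/luslafli', — result: ok.
I run filer.inscribe with p='/floste/nib/nogrezi', c='pox': created.
Using filer.scanf with p='/': [floste/, safliko/].
Using filer.readout with p='/floste/nib/nogrezi', — result: pox.
Using filer.scanf with p='/', — result: [floste/, safliko/].

Answer: [fema/]


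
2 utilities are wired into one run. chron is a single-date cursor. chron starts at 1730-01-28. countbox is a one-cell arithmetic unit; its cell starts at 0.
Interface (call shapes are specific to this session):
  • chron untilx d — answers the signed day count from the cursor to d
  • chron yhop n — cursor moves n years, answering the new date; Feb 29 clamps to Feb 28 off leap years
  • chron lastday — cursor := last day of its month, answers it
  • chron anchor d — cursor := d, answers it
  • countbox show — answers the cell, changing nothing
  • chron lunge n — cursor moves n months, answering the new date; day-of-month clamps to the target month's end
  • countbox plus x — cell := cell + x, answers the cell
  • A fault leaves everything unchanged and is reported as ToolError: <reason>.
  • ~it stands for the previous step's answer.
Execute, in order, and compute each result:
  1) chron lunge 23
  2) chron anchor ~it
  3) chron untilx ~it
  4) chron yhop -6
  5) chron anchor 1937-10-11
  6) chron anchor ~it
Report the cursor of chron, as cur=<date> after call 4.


Do: chron lunge[n→23]
See: 1731-12-28
Do: chron anchor[d→~it]
See: 1731-12-28
Do: chron untilx[d→~it]
See: 0
Do: chron yhop[n→-6]
See: 1725-12-28
Do: chron anchor[d→1937-10-11]
See: 1937-10-11
Do: chron anchor[d→~it]
See: 1937-10-11

Answer: cur=1725-12-28


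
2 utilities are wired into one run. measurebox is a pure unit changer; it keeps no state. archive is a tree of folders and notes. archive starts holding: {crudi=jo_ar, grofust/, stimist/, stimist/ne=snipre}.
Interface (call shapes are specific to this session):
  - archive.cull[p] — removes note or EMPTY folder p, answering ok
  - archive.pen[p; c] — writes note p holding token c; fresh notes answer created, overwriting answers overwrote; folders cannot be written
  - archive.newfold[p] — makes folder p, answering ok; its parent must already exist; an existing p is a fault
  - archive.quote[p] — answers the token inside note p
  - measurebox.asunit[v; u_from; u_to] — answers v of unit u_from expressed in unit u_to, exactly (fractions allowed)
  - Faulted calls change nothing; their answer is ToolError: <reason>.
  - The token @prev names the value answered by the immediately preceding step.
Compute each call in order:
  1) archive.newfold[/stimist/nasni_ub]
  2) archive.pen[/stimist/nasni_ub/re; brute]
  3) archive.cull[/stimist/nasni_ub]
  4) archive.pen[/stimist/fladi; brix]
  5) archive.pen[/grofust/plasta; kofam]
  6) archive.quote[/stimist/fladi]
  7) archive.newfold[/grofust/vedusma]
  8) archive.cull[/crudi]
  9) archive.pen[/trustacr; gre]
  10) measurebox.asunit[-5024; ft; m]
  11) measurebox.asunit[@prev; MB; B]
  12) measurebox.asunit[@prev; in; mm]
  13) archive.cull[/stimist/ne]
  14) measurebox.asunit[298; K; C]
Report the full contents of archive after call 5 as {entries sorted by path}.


Calling archive.newfold passing p: /stimist/nasni_ub: ok.
I try archive.pen passing p: /stimist/nasni_ub/re, c: brute, and see created.
Using archive.cull passing p: /stimist/nasni_ub, and get ToolError: not empty.
Then archive.pen passing p: /stimist/fladi, c: brix, which returns created.
Then archive.pen passing p: /grofust/plasta, c: kofam, → created.
Next I call archive.quote passing p: /stimist/fladi, — result: brix.
I call archive.newfold passing p: /grofust/vedusma, — result: ok.
Invoking archive.cull passing p: /crudi, which returns ok.
Calling archive.pen passing p: /trustacr, c: gre, and observe created.
Invoking measurebox.asunit passing v: -5024, u_from: ft, u_to: m, and see -957072/625.
I call measurebox.asunit passing v: @prev, u_from: MB, u_to: B, — result: -1531315200.
I run measurebox.asunit passing v: @prev, u_from: in, u_to: mm, → -38895406080.
Next I call archive.cull passing p: /stimist/ne, and see ok.
Calling measurebox.asunit passing v: 298, u_from: K, u_to: C, giving 497/20.

Answer: {crudi=jo_ar, grofust/, grofust/plasta=kofam, stimist/, stimist/fladi=brix, stimist/nasni_ub/, stimist/nasni_ub/re=brute, stimist/ne=snipre}


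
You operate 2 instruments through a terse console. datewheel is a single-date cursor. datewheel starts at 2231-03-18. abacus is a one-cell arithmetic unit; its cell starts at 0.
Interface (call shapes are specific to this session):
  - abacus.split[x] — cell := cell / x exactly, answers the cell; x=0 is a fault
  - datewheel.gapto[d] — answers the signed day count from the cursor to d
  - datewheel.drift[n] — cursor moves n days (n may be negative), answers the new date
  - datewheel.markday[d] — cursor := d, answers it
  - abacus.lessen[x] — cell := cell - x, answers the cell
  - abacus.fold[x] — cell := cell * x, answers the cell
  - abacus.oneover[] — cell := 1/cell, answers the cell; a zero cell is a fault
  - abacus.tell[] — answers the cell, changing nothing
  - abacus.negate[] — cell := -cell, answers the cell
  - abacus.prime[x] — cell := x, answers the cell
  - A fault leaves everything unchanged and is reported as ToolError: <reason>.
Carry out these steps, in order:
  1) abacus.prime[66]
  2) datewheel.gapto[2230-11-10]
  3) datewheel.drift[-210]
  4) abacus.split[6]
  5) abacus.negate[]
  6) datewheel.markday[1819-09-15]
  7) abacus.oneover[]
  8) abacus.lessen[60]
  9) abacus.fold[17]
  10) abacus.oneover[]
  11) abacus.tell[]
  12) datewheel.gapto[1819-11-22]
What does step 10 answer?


Answer: -11/11237

Derivation:
CALL abacus.prime[x='66']
RET  66
CALL datewheel.gapto[d='2230-11-10']
RET  -128
CALL datewheel.drift[n='-210']
RET  2230-08-20
CALL abacus.split[x='6']
RET  11
CALL abacus.negate[]
RET  -11
CALL datewheel.markday[d='1819-09-15']
RET  1819-09-15
CALL abacus.oneover[]
RET  -1/11
CALL abacus.lessen[x='60']
RET  -661/11
CALL abacus.fold[x='17']
RET  -11237/11
CALL abacus.oneover[]
RET  -11/11237
CALL abacus.tell[]
RET  -11/11237
CALL datewheel.gapto[d='1819-11-22']
RET  68


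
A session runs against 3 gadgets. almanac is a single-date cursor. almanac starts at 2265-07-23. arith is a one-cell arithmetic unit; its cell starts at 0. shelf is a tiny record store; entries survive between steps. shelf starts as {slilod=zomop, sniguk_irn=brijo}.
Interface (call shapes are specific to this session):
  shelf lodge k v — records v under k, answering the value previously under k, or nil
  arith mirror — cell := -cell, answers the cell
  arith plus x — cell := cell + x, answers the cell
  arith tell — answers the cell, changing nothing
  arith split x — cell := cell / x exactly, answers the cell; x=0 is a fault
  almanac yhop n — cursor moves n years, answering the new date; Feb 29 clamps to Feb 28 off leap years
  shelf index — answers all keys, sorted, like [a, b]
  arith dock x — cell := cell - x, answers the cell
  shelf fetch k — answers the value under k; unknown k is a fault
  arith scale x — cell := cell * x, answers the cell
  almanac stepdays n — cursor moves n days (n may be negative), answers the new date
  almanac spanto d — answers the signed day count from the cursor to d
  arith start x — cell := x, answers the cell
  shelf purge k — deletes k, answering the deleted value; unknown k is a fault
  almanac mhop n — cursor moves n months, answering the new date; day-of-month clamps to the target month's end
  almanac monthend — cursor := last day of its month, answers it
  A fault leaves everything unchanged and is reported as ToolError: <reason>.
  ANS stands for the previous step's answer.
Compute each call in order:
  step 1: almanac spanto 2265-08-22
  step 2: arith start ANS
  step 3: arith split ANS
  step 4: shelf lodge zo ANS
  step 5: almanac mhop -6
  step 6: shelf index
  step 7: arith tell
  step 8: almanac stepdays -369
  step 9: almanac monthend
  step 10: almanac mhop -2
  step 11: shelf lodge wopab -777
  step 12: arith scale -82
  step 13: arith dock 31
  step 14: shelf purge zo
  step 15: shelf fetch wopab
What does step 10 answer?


I invoke almanac spanto passing d=2265-08-22, giving 30.
Invoking arith start passing x=ANS: 30.
I invoke arith split passing x=ANS, and get 1.
I try shelf lodge passing k=zo, v=ANS, which returns nil.
I try almanac mhop passing n=-6: 2265-01-23.
I invoke shelf index, and see [slilod, sniguk_irn, zo].
Now I run arith tell(), — result: 1.
I use almanac stepdays passing n=-369, and see 2264-01-20.
Calling almanac monthend, giving 2264-01-31.
Now I run almanac mhop passing n=-2, → 2263-11-30.
I run shelf lodge passing k=wopab, v=-777: nil.
I run arith scale passing x=-82, giving -82.
Calling arith dock passing x=31, → -113.
Calling shelf purge passing k=zo, yielding 1.
Now I run shelf fetch passing k=wopab, yielding -777.

Answer: 2263-11-30


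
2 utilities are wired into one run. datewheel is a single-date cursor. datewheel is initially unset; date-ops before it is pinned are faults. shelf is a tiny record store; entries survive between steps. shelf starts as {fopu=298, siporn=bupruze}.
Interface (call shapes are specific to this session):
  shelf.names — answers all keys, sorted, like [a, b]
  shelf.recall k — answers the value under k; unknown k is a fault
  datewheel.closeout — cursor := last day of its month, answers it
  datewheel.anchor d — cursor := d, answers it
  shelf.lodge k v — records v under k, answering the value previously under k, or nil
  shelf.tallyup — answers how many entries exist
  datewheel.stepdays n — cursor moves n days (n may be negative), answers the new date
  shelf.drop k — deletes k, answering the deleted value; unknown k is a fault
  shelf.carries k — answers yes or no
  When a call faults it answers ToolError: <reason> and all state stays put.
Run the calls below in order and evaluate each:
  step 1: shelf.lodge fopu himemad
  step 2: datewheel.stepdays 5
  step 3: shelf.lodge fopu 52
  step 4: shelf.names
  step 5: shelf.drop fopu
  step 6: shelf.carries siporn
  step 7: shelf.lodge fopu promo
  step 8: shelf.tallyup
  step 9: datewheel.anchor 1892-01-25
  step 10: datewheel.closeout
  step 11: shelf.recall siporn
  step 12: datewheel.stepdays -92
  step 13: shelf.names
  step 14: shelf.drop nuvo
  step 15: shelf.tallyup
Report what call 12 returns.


Answer: 1891-10-31

Derivation:
! 1. lodge(k: fopu, v: himemad) -> 298
! 2. stepdays(n: 5) -> ToolError: no date set
! 3. lodge(k: fopu, v: 52) -> himemad
! 4. names() -> [fopu, siporn]
! 5. drop(k: fopu) -> 52
! 6. carries(k: siporn) -> yes
! 7. lodge(k: fopu, v: promo) -> nil
! 8. tallyup() -> 2
! 9. anchor(d: 1892-01-25) -> 1892-01-25
! 10. closeout() -> 1892-01-31
! 11. recall(k: siporn) -> bupruze
! 12. stepdays(n: -92) -> 1891-10-31
! 13. names() -> [fopu, siporn]
! 14. drop(k: nuvo) -> ToolError: no such key nuvo
! 15. tallyup() -> 2


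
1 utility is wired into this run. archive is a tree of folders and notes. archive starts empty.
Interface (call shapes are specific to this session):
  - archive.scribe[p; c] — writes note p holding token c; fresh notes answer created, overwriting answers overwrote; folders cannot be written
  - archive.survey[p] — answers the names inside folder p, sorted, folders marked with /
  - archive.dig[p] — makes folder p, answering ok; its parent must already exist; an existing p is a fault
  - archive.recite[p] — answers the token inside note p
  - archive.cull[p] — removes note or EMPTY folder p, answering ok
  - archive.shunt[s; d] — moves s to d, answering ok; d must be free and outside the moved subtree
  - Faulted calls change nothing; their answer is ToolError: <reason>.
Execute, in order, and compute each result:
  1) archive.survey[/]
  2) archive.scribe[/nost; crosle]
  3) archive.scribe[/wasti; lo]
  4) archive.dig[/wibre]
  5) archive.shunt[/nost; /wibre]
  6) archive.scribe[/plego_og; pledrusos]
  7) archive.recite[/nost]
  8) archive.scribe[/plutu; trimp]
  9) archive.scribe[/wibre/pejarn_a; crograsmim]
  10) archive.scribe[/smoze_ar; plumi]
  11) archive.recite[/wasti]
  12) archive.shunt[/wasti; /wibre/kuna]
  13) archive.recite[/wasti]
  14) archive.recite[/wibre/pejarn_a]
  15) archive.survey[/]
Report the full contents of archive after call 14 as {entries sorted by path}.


Answer: {nost=crosle, plego_og=pledrusos, plutu=trimp, smoze_ar=plumi, wibre/, wibre/kuna=lo, wibre/pejarn_a=crograsmim}

Derivation:
[in] archive.survey /
:: []
[in] archive.scribe /nost crosle
:: created
[in] archive.scribe /wasti lo
:: created
[in] archive.dig /wibre
:: ok
[in] archive.shunt /nost /wibre
:: ToolError: exists
[in] archive.scribe /plego_og pledrusos
:: created
[in] archive.recite /nost
:: crosle
[in] archive.scribe /plutu trimp
:: created
[in] archive.scribe /wibre/pejarn_a crograsmim
:: created
[in] archive.scribe /smoze_ar plumi
:: created
[in] archive.recite /wasti
:: lo
[in] archive.shunt /wasti /wibre/kuna
:: ok
[in] archive.recite /wasti
:: ToolError: not found
[in] archive.recite /wibre/pejarn_a
:: crograsmim
[in] archive.survey /
:: [nost, plego_og, plutu, smoze_ar, wibre/]


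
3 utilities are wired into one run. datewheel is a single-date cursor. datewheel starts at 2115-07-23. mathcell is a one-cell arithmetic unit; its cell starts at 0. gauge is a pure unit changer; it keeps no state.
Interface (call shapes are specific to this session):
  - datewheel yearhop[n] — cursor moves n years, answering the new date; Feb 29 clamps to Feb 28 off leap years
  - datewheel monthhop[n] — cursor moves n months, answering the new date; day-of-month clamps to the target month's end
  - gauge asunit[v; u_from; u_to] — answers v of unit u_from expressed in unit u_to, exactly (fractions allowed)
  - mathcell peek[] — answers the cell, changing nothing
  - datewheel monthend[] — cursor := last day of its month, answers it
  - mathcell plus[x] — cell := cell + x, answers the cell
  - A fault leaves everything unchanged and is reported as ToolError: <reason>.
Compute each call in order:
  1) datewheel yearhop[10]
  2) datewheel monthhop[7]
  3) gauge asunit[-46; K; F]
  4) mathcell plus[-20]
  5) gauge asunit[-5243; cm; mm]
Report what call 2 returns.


-> datewheel yearhop(n=10)
<- 2125-07-23
-> datewheel monthhop(n=7)
<- 2126-02-23
-> gauge asunit(v=-46, u_from=K, u_to=F)
<- -54247/100
-> mathcell plus(x=-20)
<- -20
-> gauge asunit(v=-5243, u_from=cm, u_to=mm)
<- -52430

Answer: 2126-02-23


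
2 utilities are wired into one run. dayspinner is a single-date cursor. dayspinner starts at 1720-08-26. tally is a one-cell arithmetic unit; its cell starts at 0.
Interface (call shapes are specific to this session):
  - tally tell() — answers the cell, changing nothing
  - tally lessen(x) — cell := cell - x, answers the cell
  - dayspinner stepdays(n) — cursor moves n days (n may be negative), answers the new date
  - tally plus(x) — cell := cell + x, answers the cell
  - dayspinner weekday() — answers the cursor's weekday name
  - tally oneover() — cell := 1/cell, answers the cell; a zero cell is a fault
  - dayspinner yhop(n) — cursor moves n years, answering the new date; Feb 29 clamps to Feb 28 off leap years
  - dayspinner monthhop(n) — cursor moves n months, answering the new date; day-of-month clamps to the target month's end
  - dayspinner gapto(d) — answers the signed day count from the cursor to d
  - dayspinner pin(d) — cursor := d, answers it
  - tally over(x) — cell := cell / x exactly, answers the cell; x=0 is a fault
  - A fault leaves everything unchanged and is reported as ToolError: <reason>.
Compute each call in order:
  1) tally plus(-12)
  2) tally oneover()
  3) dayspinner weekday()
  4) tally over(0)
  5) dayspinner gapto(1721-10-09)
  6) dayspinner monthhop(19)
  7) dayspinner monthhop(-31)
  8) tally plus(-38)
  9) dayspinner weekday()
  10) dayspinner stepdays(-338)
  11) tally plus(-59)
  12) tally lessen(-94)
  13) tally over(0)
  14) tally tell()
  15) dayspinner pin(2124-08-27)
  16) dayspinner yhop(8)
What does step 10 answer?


Answer: 1718-09-22

Derivation:
Calling tally plus on x='-12', and see -12.
Then tally oneover(), → -1/12.
Using dayspinner weekday(), yielding Monday.
I call tally over on x='0', and observe ToolError: division by zero.
Invoking dayspinner gapto on d='1721-10-09', and get 409.
Using dayspinner monthhop on n='19', and see 1722-03-26.
I run dayspinner monthhop on n='-31', yielding 1719-08-26.
Now I run tally plus on x='-38', — result: -457/12.
Then dayspinner weekday, giving Saturday.
Then dayspinner stepdays on n='-338', → 1718-09-22.
I call tally plus on x='-59', and get -1165/12.
Now I run tally lessen on x='-94', giving -37/12.
I run tally over on x='0', — result: ToolError: division by zero.
Using tally tell(), yielding -37/12.
Calling dayspinner pin on d='2124-08-27', giving 2124-08-27.
Using dayspinner yhop on n='8', and get 2132-08-27.


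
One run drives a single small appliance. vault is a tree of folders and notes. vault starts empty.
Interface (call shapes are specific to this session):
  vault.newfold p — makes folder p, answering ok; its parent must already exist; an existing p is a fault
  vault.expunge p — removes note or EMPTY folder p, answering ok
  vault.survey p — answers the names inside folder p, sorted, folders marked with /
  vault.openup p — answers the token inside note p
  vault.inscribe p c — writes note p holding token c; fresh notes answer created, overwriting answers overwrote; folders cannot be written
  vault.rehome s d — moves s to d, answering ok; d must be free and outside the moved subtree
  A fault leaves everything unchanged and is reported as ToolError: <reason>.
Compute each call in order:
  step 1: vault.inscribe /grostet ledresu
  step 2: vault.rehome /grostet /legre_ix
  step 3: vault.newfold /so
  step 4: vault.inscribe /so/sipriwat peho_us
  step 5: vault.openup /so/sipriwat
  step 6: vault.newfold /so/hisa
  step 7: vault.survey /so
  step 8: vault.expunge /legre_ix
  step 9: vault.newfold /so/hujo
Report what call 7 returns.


% inscribe p: /grostet c: ledresu
= created
% rehome s: /grostet d: /legre_ix
= ok
% newfold p: /so
= ok
% inscribe p: /so/sipriwat c: peho_us
= created
% openup p: /so/sipriwat
= peho_us
% newfold p: /so/hisa
= ok
% survey p: /so
= [hisa/, sipriwat]
% expunge p: /legre_ix
= ok
% newfold p: /so/hujo
= ok

Answer: [hisa/, sipriwat]


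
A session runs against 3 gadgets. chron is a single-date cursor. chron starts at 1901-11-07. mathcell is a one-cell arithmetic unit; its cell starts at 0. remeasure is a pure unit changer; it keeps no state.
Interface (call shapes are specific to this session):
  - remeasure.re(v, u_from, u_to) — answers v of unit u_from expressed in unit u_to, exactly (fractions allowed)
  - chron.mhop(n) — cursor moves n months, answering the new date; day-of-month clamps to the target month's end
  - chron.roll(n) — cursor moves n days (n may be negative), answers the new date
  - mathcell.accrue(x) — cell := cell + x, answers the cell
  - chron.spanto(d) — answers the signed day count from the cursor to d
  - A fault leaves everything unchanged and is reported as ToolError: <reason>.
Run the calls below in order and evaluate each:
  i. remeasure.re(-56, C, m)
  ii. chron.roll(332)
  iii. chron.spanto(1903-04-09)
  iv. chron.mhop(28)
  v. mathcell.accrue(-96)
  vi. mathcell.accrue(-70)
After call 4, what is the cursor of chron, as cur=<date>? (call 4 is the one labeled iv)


Answer: cur=1905-02-05

Derivation:
% remeasure.re v='-56' u_from='C' u_to='m'
[out] ToolError: incompatible units
% chron.roll n='332'
[out] 1902-10-05
% chron.spanto d='1903-04-09'
[out] 186
% chron.mhop n='28'
[out] 1905-02-05
% mathcell.accrue x='-96'
[out] -96
% mathcell.accrue x='-70'
[out] -166


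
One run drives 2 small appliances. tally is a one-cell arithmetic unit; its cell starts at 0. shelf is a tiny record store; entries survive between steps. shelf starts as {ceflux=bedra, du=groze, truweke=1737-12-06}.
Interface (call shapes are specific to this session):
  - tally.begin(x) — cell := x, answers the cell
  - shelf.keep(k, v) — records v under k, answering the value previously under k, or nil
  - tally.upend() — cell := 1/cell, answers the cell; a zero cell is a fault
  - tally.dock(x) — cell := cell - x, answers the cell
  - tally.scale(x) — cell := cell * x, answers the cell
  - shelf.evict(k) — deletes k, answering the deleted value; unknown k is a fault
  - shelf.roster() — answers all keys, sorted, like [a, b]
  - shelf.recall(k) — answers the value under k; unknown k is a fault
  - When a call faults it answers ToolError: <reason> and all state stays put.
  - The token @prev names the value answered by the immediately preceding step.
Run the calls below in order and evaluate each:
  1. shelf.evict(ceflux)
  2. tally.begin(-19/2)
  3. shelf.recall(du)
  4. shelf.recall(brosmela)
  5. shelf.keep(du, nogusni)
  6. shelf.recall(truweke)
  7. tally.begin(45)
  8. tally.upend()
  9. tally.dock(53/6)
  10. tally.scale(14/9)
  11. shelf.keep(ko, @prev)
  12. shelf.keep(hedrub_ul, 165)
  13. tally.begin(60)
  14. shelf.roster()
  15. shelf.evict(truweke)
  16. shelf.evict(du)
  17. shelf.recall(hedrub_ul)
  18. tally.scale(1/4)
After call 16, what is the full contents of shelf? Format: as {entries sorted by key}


Do: evict[k→ceflux]
See: bedra
Do: begin[x→-19/2]
See: -19/2
Do: recall[k→du]
See: groze
Do: recall[k→brosmela]
See: ToolError: no such key brosmela
Do: keep[k→du; v→nogusni]
See: groze
Do: recall[k→truweke]
See: 1737-12-06
Do: begin[x→45]
See: 45
Do: upend[]
See: 1/45
Do: dock[x→53/6]
See: -793/90
Do: scale[x→14/9]
See: -5551/405
Do: keep[k→ko; v→@prev]
See: nil
Do: keep[k→hedrub_ul; v→165]
See: nil
Do: begin[x→60]
See: 60
Do: roster[]
See: [du, hedrub_ul, ko, truweke]
Do: evict[k→truweke]
See: 1737-12-06
Do: evict[k→du]
See: nogusni
Do: recall[k→hedrub_ul]
See: 165
Do: scale[x→1/4]
See: 15

Answer: {hedrub_ul=165, ko=-5551/405}


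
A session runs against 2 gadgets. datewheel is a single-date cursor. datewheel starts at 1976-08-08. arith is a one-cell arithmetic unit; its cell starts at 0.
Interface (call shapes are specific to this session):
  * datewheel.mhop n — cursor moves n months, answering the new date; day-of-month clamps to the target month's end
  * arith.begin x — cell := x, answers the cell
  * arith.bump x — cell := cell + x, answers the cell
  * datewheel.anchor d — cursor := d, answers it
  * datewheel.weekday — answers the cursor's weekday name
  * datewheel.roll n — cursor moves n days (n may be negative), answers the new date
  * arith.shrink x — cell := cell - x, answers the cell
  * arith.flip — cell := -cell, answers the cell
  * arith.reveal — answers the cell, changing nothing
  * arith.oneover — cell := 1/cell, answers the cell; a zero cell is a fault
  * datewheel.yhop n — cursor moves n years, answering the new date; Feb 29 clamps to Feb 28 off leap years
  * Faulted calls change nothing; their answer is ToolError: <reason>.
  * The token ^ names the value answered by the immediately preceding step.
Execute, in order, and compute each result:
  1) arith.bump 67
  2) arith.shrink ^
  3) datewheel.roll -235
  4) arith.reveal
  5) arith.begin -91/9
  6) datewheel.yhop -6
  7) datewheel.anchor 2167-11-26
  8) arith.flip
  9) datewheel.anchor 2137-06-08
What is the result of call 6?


·→ arith.bump(x='67')
·← 67
·→ arith.shrink(x='^')
·← 0
·→ datewheel.roll(n='-235')
·← 1975-12-17
·→ arith.reveal()
·← 0
·→ arith.begin(x='-91/9')
·← -91/9
·→ datewheel.yhop(n='-6')
·← 1969-12-17
·→ datewheel.anchor(d='2167-11-26')
·← 2167-11-26
·→ arith.flip()
·← 91/9
·→ datewheel.anchor(d='2137-06-08')
·← 2137-06-08

Answer: 1969-12-17


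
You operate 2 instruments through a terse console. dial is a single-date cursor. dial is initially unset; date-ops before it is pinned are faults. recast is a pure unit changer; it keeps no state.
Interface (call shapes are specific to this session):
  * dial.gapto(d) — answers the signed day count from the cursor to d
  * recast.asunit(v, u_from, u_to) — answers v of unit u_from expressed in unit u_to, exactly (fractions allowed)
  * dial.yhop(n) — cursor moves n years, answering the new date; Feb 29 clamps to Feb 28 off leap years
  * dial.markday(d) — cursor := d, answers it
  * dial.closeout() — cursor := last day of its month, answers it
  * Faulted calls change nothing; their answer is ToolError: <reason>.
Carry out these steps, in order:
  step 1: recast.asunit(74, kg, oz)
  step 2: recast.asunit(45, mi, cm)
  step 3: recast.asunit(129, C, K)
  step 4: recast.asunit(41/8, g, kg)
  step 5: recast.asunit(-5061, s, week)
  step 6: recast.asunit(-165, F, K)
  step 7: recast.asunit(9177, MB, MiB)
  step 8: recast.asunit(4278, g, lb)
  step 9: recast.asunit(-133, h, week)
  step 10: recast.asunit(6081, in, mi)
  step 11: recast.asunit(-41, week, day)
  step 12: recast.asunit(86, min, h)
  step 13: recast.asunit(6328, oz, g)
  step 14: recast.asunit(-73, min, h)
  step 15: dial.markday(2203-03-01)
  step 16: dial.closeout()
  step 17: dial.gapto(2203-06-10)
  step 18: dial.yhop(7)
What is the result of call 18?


Answer: 2210-03-31

Derivation:
I invoke recast.asunit on v=74, u_from=kg, u_to=oz: 118400000000/45359237.
Next I call recast.asunit on v=45, u_from=mi, u_to=cm, giving 7242048.
Now I run recast.asunit on v=129, u_from=C, u_to=K, — result: 8043/20.
Using recast.asunit on v=41/8, u_from=g, u_to=kg, → 41/8000.
Calling recast.asunit on v=-5061, u_from=s, u_to=week, which returns -241/28800.
Invoking recast.asunit on v=-165, u_from=F, u_to=K: 29467/180.
Calling recast.asunit on v=9177, u_from=MB, u_to=MiB, and see 143390625/16384.
Invoking recast.asunit on v=4278, u_from=g, u_to=lb, which returns 427800000/45359237.
I use recast.asunit on v=-133, u_from=h, u_to=week, and get -19/24.
Calling recast.asunit on v=6081, u_from=in, u_to=mi: 2027/21120.
Calling recast.asunit on v=-41, u_from=week, u_to=day, yielding -287.
I use recast.asunit on v=86, u_from=min, u_to=h, — result: 43/30.
Now I run recast.asunit on v=6328, u_from=oz, u_to=g, and get 35879156467/200000.
Then recast.asunit on v=-73, u_from=min, u_to=h, and get -73/60.
I use dial.markday on d=2203-03-01, — result: 2203-03-01.
I run dial.closeout, and get 2203-03-31.
Invoking dial.gapto on d=2203-06-10, which returns 71.
Using dial.yhop on n=7, and get 2210-03-31.
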